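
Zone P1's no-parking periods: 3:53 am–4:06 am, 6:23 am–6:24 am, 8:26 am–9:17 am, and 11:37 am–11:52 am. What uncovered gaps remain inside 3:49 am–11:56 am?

3:49 am-3:53 am, 4:06 am-6:23 am, 6:24 am-8:26 am, 9:17 am-11:37 am, 11:52 am-11:56 am

Covered (merged): 3:53 am-4:06 am, 6:23 am-6:24 am, 8:26 am-9:17 am, 11:37 am-11:52 am.
Complement within 3:49 am-11:56 am: 3:49 am-3:53 am, 4:06 am-6:23 am, 6:24 am-8:26 am, 9:17 am-11:37 am, 11:52 am-11:56 am.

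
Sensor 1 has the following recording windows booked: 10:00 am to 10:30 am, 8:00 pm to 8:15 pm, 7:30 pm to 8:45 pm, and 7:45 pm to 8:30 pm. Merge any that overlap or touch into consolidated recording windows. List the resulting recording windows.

10:00 am-10:30 am, 7:30 pm-8:45 pm

Sort by start: 10:00 am-10:30 am, 7:30 pm-8:45 pm, 7:45 pm-8:30 pm, 8:00 pm-8:15 pm.
7:30 pm-8:45 pm is disjoint → start new block.
7:45 pm-8:30 pm overlaps/touches 7:30 pm-8:45 pm → extend to 7:30 pm-8:45 pm.
8:00 pm-8:15 pm overlaps/touches 7:30 pm-8:45 pm → extend to 7:30 pm-8:45 pm.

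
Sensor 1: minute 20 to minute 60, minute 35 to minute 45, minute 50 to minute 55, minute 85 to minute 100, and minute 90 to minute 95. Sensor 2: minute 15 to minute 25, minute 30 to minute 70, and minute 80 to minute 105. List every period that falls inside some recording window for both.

minute 20 to minute 25, minute 30 to minute 60, minute 85 to minute 100

First set merges to minute 20 to minute 60, minute 85 to minute 100.
minute 20 to minute 60 meets the second set on minute 20 to minute 25, minute 30 to minute 60.
minute 85 to minute 100 meets the second set on minute 85 to minute 100.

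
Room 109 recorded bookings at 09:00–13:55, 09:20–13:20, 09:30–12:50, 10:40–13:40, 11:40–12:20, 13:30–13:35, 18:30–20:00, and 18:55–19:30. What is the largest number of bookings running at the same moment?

5

Sweep endpoints in order; track running count of active intervals.
Peak of 5 reached at 11:40.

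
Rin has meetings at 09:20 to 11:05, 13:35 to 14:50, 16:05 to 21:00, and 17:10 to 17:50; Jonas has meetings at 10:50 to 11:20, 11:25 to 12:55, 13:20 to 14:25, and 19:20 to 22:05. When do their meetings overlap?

First set merges to 09:20–11:05, 13:35–14:50, 16:05–21:00.
09:20–11:05 overlaps B on 10:50–11:05.
13:35–14:50 overlaps B on 13:35–14:25.
16:05–21:00 overlaps B on 19:20–21:00.

10:50–11:05, 13:35–14:25, 19:20–21:00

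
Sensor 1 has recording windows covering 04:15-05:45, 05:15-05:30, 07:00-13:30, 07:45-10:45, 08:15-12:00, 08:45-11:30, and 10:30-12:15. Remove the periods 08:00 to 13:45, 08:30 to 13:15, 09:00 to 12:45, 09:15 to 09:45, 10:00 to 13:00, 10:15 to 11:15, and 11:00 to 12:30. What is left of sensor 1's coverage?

04:15–05:45, 07:00–08:00

First set merges to 04:15–05:45, 07:00–13:30.
Second set merges to 08:00–13:45.
04:15–05:45: nothing removed.
07:00–13:30 \ B = 07:00–08:00.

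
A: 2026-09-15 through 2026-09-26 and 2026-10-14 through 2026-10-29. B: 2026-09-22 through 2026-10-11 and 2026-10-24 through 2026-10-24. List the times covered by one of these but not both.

2026-09-15 through 2026-09-21, 2026-09-27 through 2026-10-11, 2026-10-14 through 2026-10-23, 2026-10-25 through 2026-10-29

A but not B: 2026-09-15 through 2026-09-21, 2026-10-14 through 2026-10-23, 2026-10-25 through 2026-10-29.
B but not A: 2026-09-27 through 2026-10-11.
Combining gives A △ B.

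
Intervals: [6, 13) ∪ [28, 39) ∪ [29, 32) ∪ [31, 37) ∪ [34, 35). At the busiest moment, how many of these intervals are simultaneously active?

3

Walk the sorted start/end points keeping a running depth.
The depth first hits 3 at 31.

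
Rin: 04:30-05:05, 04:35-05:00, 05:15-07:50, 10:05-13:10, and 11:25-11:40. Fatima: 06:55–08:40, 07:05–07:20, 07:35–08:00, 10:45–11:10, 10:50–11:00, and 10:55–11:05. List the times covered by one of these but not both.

04:30–05:05, 05:15–06:55, 07:50–08:40, 10:05–10:45, 11:10–13:10

Merge the first list: 04:30–05:05, 05:15–07:50, 10:05–13:10.
Merge the second list: 06:55–08:40, 10:45–11:10.
A \ B = 04:30–05:05, 05:15–06:55, 10:05–10:45, 11:10–13:10.
B \ A = 07:50–08:40.
Union of the two gives the symmetric difference.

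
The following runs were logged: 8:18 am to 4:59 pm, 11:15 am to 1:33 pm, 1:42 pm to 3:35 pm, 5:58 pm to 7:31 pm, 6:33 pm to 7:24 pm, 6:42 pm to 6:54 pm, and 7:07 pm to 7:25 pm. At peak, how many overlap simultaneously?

3

Walk the sorted start/end points keeping a running depth.
The depth first hits 3 at 6:42 pm.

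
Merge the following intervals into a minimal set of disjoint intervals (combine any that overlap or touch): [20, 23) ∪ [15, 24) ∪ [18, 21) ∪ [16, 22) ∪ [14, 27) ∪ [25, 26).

Sort by start: [14, 27), [15, 24), [16, 22), [18, 21), [20, 23), [25, 26).
[15, 24) overlaps/touches [14, 27) → extend to [14, 27).
[16, 22) overlaps/touches [14, 27) → extend to [14, 27).
[18, 21) overlaps/touches [14, 27) → extend to [14, 27).
[20, 23) overlaps/touches [14, 27) → extend to [14, 27).
[25, 26) overlaps/touches [14, 27) → extend to [14, 27).

[14, 27)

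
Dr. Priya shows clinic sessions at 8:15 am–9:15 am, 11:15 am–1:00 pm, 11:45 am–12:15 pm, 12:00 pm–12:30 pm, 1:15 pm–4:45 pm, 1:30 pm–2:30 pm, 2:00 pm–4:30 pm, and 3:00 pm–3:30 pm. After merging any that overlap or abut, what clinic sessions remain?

8:15 am–9:15 am, 11:15 am–1:00 pm, 1:15 pm–4:45 pm

11:15 am–1:00 pm is disjoint → start new block.
11:45 am–12:15 pm overlaps/touches 11:15 am–1:00 pm → extend to 11:15 am–1:00 pm.
12:00 pm–12:30 pm overlaps/touches 11:15 am–1:00 pm → extend to 11:15 am–1:00 pm.
1:15 pm–4:45 pm is disjoint → start new block.
1:30 pm–2:30 pm overlaps/touches 1:15 pm–4:45 pm → extend to 1:15 pm–4:45 pm.
2:00 pm–4:30 pm overlaps/touches 1:15 pm–4:45 pm → extend to 1:15 pm–4:45 pm.
3:00 pm–3:30 pm overlaps/touches 1:15 pm–4:45 pm → extend to 1:15 pm–4:45 pm.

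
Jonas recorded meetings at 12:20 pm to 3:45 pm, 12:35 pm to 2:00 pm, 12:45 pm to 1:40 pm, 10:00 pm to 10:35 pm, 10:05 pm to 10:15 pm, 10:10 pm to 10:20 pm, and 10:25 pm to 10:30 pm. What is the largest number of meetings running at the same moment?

3

Walk the sorted start/end points keeping a running depth.
The depth first hits 3 at 12:45 pm.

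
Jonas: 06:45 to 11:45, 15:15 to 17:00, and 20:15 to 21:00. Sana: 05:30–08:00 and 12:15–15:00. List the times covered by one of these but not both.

05:30–06:45, 08:00–11:45, 12:15–15:00, 15:15–17:00, 20:15–21:00

A but not B: 08:00–11:45, 15:15–17:00, 20:15–21:00.
B but not A: 05:30–06:45, 12:15–15:00.
Combining gives A △ B.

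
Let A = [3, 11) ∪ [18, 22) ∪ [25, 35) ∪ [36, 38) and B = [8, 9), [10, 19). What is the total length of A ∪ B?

31

A ∪ B = [3, 22), [25, 35), [36, 38).
Total: 19 + 10 + 2 = 31.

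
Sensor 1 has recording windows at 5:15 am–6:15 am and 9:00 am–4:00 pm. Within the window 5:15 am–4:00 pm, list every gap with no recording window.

6:15 am-9:00 am

The merged coverage is 5:15 am-6:15 am, 9:00 am-4:00 pm.
Uncovered inside 5:15 am-4:00 pm: 6:15 am-9:00 am.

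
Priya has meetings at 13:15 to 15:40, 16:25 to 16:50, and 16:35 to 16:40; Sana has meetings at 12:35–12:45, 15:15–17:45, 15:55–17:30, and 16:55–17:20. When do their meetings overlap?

First set merges to 13:15-15:40, 16:25-16:50.
Second set merges to 12:35-12:45, 15:15-17:45.
13:15-15:40 ∩ B → 15:15-15:40.
16:25-16:50 ∩ B → 16:25-16:50.

15:15-15:40, 16:25-16:50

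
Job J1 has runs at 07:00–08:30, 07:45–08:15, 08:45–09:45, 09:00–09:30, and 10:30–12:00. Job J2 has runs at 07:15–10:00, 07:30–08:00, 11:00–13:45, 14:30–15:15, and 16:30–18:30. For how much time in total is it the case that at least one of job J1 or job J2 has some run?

9 h

A, merged: 07:00–08:30, 08:45–09:45, 10:30–12:00.
B, merged: 07:15–10:00, 11:00–13:45, 14:30–15:15, 16:30–18:30.
A ∪ B = 07:00–10:00, 10:30–13:45, 14:30–15:15, 16:30–18:30.
Total: 3 h + 3 h 15 min + 45 min + 2 h = 9 h.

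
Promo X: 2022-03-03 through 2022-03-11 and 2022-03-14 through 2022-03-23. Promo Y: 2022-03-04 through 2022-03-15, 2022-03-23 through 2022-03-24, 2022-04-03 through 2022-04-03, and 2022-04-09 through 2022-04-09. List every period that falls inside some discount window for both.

2022-03-04 through 2022-03-11, 2022-03-14 through 2022-03-15, 2022-03-23 through 2022-03-23

2022-03-03 through 2022-03-11 meets the second set on 2022-03-04 through 2022-03-11.
2022-03-14 through 2022-03-23 meets the second set on 2022-03-14 through 2022-03-15, 2022-03-23 through 2022-03-23.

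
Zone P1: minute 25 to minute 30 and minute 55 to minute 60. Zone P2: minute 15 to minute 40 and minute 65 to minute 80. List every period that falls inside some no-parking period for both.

minute 25 to minute 30 overlaps B on minute 25 to minute 30.
minute 55 to minute 60 falls entirely outside B.

minute 25 to minute 30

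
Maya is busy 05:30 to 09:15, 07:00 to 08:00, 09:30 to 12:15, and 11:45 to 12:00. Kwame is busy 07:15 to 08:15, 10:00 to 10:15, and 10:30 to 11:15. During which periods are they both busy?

07:15–08:15, 10:00–10:15, 10:30–11:15

First set merges to 05:30–09:15, 09:30–12:15.
05:30–09:15 meets the second set on 07:15–08:15.
09:30–12:15 meets the second set on 10:00–10:15, 10:30–11:15.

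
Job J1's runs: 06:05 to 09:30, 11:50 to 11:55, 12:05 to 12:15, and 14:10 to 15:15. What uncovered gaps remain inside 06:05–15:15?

09:30-11:50, 11:55-12:05, 12:15-14:10

After merging, the occupied span is 06:05-09:30, 11:50-11:55, 12:05-12:15, 14:10-15:15.
Uncovered inside 06:05-15:15: 09:30-11:50, 11:55-12:05, 12:15-14:10.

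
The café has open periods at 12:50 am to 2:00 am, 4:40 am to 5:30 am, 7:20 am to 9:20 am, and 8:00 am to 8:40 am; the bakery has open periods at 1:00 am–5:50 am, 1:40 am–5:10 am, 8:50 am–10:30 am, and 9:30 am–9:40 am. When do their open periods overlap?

Merge the first list: 12:50 am–2:00 am, 4:40 am–5:30 am, 7:20 am–9:20 am.
Merge the second list: 1:00 am–5:50 am, 8:50 am–10:30 am.
12:50 am–2:00 am meets the second set on 1:00 am–2:00 am.
4:40 am–5:30 am meets the second set on 4:40 am–5:30 am.
7:20 am–9:20 am meets the second set on 8:50 am–9:20 am.

1:00 am–2:00 am, 4:40 am–5:30 am, 8:50 am–9:20 am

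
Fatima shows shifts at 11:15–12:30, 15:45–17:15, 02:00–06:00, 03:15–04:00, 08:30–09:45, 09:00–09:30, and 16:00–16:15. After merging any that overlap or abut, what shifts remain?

Sort by start: 02:00–06:00, 03:15–04:00, 08:30–09:45, 09:00–09:30, 11:15–12:30, 15:45–17:15, 16:00–16:15.
03:15–04:00 overlaps/touches 02:00–06:00 → extend to 02:00–06:00.
08:30–09:45 is disjoint → start new block.
09:00–09:30 overlaps/touches 08:30–09:45 → extend to 08:30–09:45.
11:15–12:30 is disjoint → start new block.
15:45–17:15 is disjoint → start new block.
16:00–16:15 overlaps/touches 15:45–17:15 → extend to 15:45–17:15.

02:00–06:00, 08:30–09:45, 11:15–12:30, 15:45–17:15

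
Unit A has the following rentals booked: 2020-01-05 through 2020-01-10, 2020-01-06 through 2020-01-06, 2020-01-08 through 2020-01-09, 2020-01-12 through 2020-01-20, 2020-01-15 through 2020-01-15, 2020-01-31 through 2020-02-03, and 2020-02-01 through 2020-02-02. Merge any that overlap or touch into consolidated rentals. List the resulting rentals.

2020-01-06 through 2020-01-06 overlaps/touches 2020-01-05 through 2020-01-10 → extend to 2020-01-05 through 2020-01-10.
2020-01-08 through 2020-01-09 overlaps/touches 2020-01-05 through 2020-01-10 → extend to 2020-01-05 through 2020-01-10.
2020-01-12 through 2020-01-20 is disjoint → start new block.
2020-01-15 through 2020-01-15 overlaps/touches 2020-01-12 through 2020-01-20 → extend to 2020-01-12 through 2020-01-20.
2020-01-31 through 2020-02-03 is disjoint → start new block.
2020-02-01 through 2020-02-02 overlaps/touches 2020-01-31 through 2020-02-03 → extend to 2020-01-31 through 2020-02-03.

2020-01-05 through 2020-01-10, 2020-01-12 through 2020-01-20, 2020-01-31 through 2020-02-03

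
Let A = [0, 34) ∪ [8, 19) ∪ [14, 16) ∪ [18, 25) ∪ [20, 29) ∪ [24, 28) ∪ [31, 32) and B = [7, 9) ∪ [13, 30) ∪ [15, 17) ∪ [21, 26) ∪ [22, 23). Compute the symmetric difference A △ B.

[0, 7) ∪ [9, 13) ∪ [30, 34)

Merge the first list: [0, 34).
Merge the second list: [7, 9), [13, 30).
A but not B: [0, 7), [9, 13), [30, 34).
B but not A: none.
Combining gives A △ B.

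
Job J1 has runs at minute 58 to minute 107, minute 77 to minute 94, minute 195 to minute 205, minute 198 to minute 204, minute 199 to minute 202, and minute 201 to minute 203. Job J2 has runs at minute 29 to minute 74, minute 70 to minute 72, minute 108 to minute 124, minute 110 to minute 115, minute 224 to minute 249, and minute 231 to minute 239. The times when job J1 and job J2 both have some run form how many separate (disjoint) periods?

Merge the first list: minute 58 to minute 107, minute 195 to minute 205.
Merge the second list: minute 29 to minute 74, minute 108 to minute 124, minute 224 to minute 249.
A ∩ B = minute 58 to minute 74.
That is 1 disjoint piece.

1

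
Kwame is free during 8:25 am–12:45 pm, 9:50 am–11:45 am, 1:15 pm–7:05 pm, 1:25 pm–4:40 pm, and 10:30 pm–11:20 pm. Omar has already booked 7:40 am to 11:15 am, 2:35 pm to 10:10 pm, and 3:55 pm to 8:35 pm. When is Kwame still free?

11:15 am–12:45 pm, 1:15 pm–2:35 pm, 10:30 pm–11:20 pm

Merge the first list: 8:25 am–12:45 pm, 1:15 pm–7:05 pm, 10:30 pm–11:20 pm.
Merge the second list: 7:40 am–11:15 am, 2:35 pm–10:10 pm.
8:25 am–12:45 pm with B removed leaves 11:15 am–12:45 pm.
1:15 pm–7:05 pm with B removed leaves 1:15 pm–2:35 pm.
10:30 pm–11:20 pm is untouched.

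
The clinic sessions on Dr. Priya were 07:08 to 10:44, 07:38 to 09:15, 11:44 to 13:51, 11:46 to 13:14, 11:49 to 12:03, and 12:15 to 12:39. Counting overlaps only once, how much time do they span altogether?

5 h 43 min

Merged: 07:08-10:44, 11:44-13:51.
Lengths: 3 h 36 min + 2 h 7 min = 5 h 43 min.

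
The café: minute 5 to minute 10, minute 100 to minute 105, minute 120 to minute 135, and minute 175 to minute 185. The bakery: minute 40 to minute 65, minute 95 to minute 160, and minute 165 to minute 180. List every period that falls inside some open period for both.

minute 100 to minute 105, minute 120 to minute 135, minute 175 to minute 180

minute 5 to minute 10 meets no B interval.
minute 100 to minute 105 ∩ B → minute 100 to minute 105.
minute 120 to minute 135 ∩ B → minute 120 to minute 135.
minute 175 to minute 185 ∩ B → minute 175 to minute 180.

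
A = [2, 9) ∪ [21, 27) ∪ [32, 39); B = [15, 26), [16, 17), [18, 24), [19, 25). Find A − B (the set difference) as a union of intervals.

Merge the second list: [15, 26).
[2, 9) is untouched.
[21, 27) with B removed leaves [26, 27).
[32, 39) is untouched.

[2, 9) ∪ [26, 27) ∪ [32, 39)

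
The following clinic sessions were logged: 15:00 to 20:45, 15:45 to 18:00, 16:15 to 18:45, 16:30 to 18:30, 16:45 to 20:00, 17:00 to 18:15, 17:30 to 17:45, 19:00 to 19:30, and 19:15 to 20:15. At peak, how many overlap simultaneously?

Walk the sorted start/end points keeping a running depth.
The depth first hits 7 at 17:30.

7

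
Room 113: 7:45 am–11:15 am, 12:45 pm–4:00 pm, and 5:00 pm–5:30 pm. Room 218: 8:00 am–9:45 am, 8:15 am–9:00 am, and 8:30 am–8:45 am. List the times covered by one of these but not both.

Second set merges to 8:00 am–9:45 am.
A \ B = 7:45 am–8:00 am, 9:45 am–11:15 am, 12:45 pm–4:00 pm, 5:00 pm–5:30 pm.
B \ A = none.
Union of the two gives the symmetric difference.

7:45 am–8:00 am, 9:45 am–11:15 am, 12:45 pm–4:00 pm, 5:00 pm–5:30 pm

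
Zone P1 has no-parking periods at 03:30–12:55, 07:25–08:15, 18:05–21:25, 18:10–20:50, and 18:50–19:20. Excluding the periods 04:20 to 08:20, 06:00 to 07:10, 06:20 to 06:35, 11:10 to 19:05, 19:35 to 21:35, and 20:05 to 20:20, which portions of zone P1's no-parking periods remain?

Merge the first list: 03:30–12:55, 18:05–21:25.
Merge the second list: 04:20–08:20, 11:10–19:05, 19:35–21:35.
03:30–12:55 minus B → 03:30–04:20, 08:20–11:10.
18:05–21:25 minus B → 19:05–19:35.

03:30–04:20, 08:20–11:10, 19:05–19:35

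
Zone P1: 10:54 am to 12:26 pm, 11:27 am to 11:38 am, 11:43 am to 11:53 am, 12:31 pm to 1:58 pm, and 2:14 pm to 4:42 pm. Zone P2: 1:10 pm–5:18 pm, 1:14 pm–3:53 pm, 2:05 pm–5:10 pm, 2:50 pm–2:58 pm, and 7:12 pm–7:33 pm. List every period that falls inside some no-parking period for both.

Merge the first list: 10:54 am–12:26 pm, 12:31 pm–1:58 pm, 2:14 pm–4:42 pm.
Merge the second list: 1:10 pm–5:18 pm, 7:12 pm–7:33 pm.
10:54 am–12:26 pm meets no B interval.
12:31 pm–1:58 pm ∩ B → 1:10 pm–1:58 pm.
2:14 pm–4:42 pm ∩ B → 2:14 pm–4:42 pm.

1:10 pm–1:58 pm, 2:14 pm–4:42 pm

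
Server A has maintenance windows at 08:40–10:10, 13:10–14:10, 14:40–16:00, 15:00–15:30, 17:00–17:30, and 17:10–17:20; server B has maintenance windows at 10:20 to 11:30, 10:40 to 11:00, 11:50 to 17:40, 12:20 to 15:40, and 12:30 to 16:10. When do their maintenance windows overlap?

A, merged: 08:40–10:10, 13:10–14:10, 14:40–16:00, 17:00–17:30.
B, merged: 10:20–11:30, 11:50–17:40.
08:40–10:10 falls entirely outside B.
13:10–14:10 overlaps B on 13:10–14:10.
14:40–16:00 overlaps B on 14:40–16:00.
17:00–17:30 overlaps B on 17:00–17:30.

13:10–14:10, 14:40–16:00, 17:00–17:30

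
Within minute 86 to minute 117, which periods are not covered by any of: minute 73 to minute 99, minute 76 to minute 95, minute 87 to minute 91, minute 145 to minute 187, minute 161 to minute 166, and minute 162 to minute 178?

minute 99 to minute 117

Covered (merged): minute 73 to minute 99, minute 145 to minute 187.
Complement within minute 86 to minute 117: minute 99 to minute 117.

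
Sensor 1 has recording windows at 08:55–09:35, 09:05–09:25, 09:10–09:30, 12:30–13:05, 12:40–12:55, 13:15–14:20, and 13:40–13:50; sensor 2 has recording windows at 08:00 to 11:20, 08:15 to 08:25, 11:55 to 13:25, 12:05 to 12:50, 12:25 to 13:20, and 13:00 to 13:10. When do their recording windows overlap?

08:55–09:35, 12:30–13:05, 13:15–13:25

First set merges to 08:55–09:35, 12:30–13:05, 13:15–14:20.
Second set merges to 08:00–11:20, 11:55–13:25.
08:55–09:35 meets the second set on 08:55–09:35.
12:30–13:05 meets the second set on 12:30–13:05.
13:15–14:20 meets the second set on 13:15–13:25.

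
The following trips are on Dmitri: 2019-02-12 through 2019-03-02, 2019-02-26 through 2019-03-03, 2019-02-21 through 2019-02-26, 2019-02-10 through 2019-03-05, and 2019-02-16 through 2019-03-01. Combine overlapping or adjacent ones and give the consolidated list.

2019-02-10 through 2019-03-05

Sort by start: 2019-02-10 through 2019-03-05, 2019-02-12 through 2019-03-02, 2019-02-16 through 2019-03-01, 2019-02-21 through 2019-02-26, 2019-02-26 through 2019-03-03.
2019-02-12 through 2019-03-02 overlaps/touches 2019-02-10 through 2019-03-05 → extend to 2019-02-10 through 2019-03-05.
2019-02-16 through 2019-03-01 overlaps/touches 2019-02-10 through 2019-03-05 → extend to 2019-02-10 through 2019-03-05.
2019-02-21 through 2019-02-26 overlaps/touches 2019-02-10 through 2019-03-05 → extend to 2019-02-10 through 2019-03-05.
2019-02-26 through 2019-03-03 overlaps/touches 2019-02-10 through 2019-03-05 → extend to 2019-02-10 through 2019-03-05.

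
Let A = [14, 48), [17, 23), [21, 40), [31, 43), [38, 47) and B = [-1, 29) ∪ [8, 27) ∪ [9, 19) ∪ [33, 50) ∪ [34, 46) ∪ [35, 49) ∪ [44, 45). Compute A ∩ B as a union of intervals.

A, merged: [14, 48).
B, merged: [-1, 29), [33, 50).
[14, 48) ∩ B → [14, 29), [33, 48).

[14, 29) ∪ [33, 48)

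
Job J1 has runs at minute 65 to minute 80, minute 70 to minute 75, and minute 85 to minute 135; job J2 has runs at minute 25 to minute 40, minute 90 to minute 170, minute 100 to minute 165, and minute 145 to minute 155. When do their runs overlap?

minute 90 to minute 135

First set merges to minute 65 to minute 80, minute 85 to minute 135.
Second set merges to minute 25 to minute 40, minute 90 to minute 170.
minute 65 to minute 80 meets no B interval.
minute 85 to minute 135 ∩ B → minute 90 to minute 135.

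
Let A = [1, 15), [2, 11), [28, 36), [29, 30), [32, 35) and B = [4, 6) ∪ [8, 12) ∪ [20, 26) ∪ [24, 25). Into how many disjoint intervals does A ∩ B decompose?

2

First set merges to [1, 15), [28, 36).
Second set merges to [4, 6), [8, 12), [20, 26).
A ∩ B = [4, 6), [8, 12).
That is 2 disjoint pieces.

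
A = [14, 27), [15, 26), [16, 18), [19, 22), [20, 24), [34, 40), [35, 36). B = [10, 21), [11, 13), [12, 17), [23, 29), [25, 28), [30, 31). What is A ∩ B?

[14, 21) ∪ [23, 27)

Merge the first list: [14, 27), [34, 40).
Merge the second list: [10, 21), [23, 29), [30, 31).
[14, 27) overlaps B on [14, 21), [23, 27).
[34, 40) falls entirely outside B.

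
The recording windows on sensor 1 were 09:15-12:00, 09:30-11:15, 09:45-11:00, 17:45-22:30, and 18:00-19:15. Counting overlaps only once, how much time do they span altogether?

7 h 30 min

Merged: 09:15–12:00, 17:45–22:30.
Lengths: 2 h 45 min + 4 h 45 min = 7 h 30 min.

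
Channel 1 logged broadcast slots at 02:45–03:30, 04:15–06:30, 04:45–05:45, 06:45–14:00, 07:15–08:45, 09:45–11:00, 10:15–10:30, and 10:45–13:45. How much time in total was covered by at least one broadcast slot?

10 h 15 min

Merged: 02:45-03:30, 04:15-06:30, 06:45-14:00.
Lengths: 45 min + 2 h 15 min + 7 h 15 min = 10 h 15 min.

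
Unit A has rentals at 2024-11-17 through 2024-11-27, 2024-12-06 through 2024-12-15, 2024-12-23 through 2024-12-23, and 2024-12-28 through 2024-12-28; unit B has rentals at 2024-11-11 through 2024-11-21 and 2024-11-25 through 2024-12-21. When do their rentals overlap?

2024-11-17 through 2024-11-21, 2024-11-25 through 2024-11-27, 2024-12-06 through 2024-12-15

2024-11-17 through 2024-11-27 overlaps B on 2024-11-17 through 2024-11-21, 2024-11-25 through 2024-11-27.
2024-12-06 through 2024-12-15 overlaps B on 2024-12-06 through 2024-12-15.
2024-12-23 through 2024-12-23 falls entirely outside B.
2024-12-28 through 2024-12-28 falls entirely outside B.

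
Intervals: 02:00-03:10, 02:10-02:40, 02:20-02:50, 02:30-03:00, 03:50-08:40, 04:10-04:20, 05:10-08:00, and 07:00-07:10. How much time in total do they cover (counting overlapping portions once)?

Merged: 02:00–03:10, 03:50–08:40.
Lengths: 1 h 10 min + 4 h 50 min = 6 h.

6 h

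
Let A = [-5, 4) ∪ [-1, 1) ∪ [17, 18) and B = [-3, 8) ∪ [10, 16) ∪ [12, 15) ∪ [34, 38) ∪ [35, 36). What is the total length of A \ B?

First set merges to [-5, 4), [17, 18).
Second set merges to [-3, 8), [10, 16), [34, 38).
A \ B = [-5, -3), [17, 18).
Total: 2 + 1 = 3.

3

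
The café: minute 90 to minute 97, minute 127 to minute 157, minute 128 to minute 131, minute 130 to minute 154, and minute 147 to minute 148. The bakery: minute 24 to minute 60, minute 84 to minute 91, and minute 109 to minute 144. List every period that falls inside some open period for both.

A, merged: minute 90 to minute 97, minute 127 to minute 157.
minute 90 to minute 97 meets the second set on minute 90 to minute 91.
minute 127 to minute 157 meets the second set on minute 127 to minute 144.

minute 90 to minute 91, minute 127 to minute 144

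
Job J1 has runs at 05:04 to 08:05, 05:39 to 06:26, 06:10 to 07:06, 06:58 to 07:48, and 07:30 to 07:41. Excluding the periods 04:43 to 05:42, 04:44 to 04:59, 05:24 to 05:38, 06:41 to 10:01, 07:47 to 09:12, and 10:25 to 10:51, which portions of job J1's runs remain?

05:42–06:41

Merge the first list: 05:04–08:05.
Merge the second list: 04:43–05:42, 06:41–10:01, 10:25–10:51.
05:04–08:05 \ B = 05:42–06:41.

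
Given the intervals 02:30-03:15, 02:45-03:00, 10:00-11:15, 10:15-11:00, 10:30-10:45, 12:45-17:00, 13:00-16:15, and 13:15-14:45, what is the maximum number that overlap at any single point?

Walk the sorted start/end points keeping a running depth.
The depth first hits 3 at 10:30.

3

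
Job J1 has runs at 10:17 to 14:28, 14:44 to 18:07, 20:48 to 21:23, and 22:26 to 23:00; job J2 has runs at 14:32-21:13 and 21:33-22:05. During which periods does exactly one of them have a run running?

10:17–14:28, 14:32–14:44, 18:07–20:48, 21:13–21:23, 21:33–22:05, 22:26–23:00

A but not B: 10:17–14:28, 21:13–21:23, 22:26–23:00.
B but not A: 14:32–14:44, 18:07–20:48, 21:33–22:05.
Combining gives A △ B.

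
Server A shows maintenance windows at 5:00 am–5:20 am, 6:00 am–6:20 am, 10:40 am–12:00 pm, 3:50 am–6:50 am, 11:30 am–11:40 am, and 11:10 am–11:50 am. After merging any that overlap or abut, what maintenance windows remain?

Sort by start: 3:50 am-6:50 am, 5:00 am-5:20 am, 6:00 am-6:20 am, 10:40 am-12:00 pm, 11:10 am-11:50 am, 11:30 am-11:40 am.
5:00 am-5:20 am overlaps/touches 3:50 am-6:50 am → extend to 3:50 am-6:50 am.
6:00 am-6:20 am overlaps/touches 3:50 am-6:50 am → extend to 3:50 am-6:50 am.
10:40 am-12:00 pm is disjoint → start new block.
11:10 am-11:50 am overlaps/touches 10:40 am-12:00 pm → extend to 10:40 am-12:00 pm.
11:30 am-11:40 am overlaps/touches 10:40 am-12:00 pm → extend to 10:40 am-12:00 pm.

3:50 am-6:50 am, 10:40 am-12:00 pm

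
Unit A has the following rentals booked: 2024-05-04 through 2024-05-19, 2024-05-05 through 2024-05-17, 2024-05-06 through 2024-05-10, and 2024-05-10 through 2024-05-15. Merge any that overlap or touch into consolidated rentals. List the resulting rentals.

2024-05-04 through 2024-05-19

2024-05-05 through 2024-05-17 overlaps/touches 2024-05-04 through 2024-05-19 → extend to 2024-05-04 through 2024-05-19.
2024-05-06 through 2024-05-10 overlaps/touches 2024-05-04 through 2024-05-19 → extend to 2024-05-04 through 2024-05-19.
2024-05-10 through 2024-05-15 overlaps/touches 2024-05-04 through 2024-05-19 → extend to 2024-05-04 through 2024-05-19.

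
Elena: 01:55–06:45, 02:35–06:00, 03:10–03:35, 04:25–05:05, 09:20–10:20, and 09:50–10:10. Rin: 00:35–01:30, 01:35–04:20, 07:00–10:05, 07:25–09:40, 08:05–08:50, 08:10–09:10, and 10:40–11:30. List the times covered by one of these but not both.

00:35–01:30, 01:35–01:55, 04:20–06:45, 07:00–09:20, 10:05–10:20, 10:40–11:30

A, merged: 01:55–06:45, 09:20–10:20.
B, merged: 00:35–01:30, 01:35–04:20, 07:00–10:05, 10:40–11:30.
A but not B: 04:20–06:45, 10:05–10:20.
B but not A: 00:35–01:30, 01:35–01:55, 07:00–09:20, 10:40–11:30.
Combining gives A △ B.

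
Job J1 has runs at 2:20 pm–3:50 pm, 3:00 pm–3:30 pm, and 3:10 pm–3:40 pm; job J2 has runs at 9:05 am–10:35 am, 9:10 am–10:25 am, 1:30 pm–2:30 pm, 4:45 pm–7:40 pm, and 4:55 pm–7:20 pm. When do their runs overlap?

2:20 pm-2:30 pm

A, merged: 2:20 pm-3:50 pm.
B, merged: 9:05 am-10:35 am, 1:30 pm-2:30 pm, 4:45 pm-7:40 pm.
2:20 pm-3:50 pm meets the second set on 2:20 pm-2:30 pm.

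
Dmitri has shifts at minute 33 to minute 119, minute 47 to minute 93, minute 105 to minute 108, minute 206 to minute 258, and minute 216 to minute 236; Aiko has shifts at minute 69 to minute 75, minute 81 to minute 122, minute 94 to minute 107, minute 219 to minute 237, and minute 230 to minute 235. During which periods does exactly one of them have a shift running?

First set merges to minute 33 to minute 119, minute 206 to minute 258.
Second set merges to minute 69 to minute 75, minute 81 to minute 122, minute 219 to minute 237.
A \ B = minute 33 to minute 69, minute 75 to minute 81, minute 206 to minute 219, minute 237 to minute 258.
B \ A = minute 119 to minute 122.
Union of the two gives the symmetric difference.

minute 33 to minute 69, minute 75 to minute 81, minute 119 to minute 122, minute 206 to minute 219, minute 237 to minute 258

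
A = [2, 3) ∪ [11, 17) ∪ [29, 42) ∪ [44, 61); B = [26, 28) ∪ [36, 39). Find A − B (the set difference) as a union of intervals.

[2, 3) is untouched.
[11, 17) is untouched.
[29, 42) with B removed leaves [29, 36), [39, 42).
[44, 61) is untouched.

[2, 3) ∪ [11, 17) ∪ [29, 36) ∪ [39, 42) ∪ [44, 61)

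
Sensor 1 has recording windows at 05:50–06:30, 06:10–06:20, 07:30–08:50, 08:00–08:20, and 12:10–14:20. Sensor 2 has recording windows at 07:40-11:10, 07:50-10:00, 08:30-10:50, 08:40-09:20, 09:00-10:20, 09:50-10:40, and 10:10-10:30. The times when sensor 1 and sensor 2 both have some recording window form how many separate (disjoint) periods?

1

Merge the first list: 05:50-06:30, 07:30-08:50, 12:10-14:20.
Merge the second list: 07:40-11:10.
A ∩ B = 07:40-08:50.
That is 1 disjoint piece.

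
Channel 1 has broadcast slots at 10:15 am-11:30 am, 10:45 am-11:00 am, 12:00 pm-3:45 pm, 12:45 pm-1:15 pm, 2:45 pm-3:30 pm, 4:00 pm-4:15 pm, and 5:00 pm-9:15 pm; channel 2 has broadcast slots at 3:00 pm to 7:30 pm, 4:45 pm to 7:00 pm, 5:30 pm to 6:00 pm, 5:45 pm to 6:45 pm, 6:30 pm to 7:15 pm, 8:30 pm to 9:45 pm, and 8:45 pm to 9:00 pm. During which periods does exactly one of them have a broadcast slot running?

10:15 am-11:30 am, 12:00 pm-3:00 pm, 3:45 pm-4:00 pm, 4:15 pm-5:00 pm, 7:30 pm-8:30 pm, 9:15 pm-9:45 pm

Merge the first list: 10:15 am-11:30 am, 12:00 pm-3:45 pm, 4:00 pm-4:15 pm, 5:00 pm-9:15 pm.
Merge the second list: 3:00 pm-7:30 pm, 8:30 pm-9:45 pm.
A but not B: 10:15 am-11:30 am, 12:00 pm-3:00 pm, 7:30 pm-8:30 pm.
B but not A: 3:45 pm-4:00 pm, 4:15 pm-5:00 pm, 9:15 pm-9:45 pm.
Combining gives A △ B.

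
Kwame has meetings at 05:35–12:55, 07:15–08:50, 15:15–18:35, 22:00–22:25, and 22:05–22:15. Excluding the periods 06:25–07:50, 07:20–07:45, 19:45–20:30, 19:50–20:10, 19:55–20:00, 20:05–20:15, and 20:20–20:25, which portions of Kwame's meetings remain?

A, merged: 05:35-12:55, 15:15-18:35, 22:00-22:25.
B, merged: 06:25-07:50, 19:45-20:30.
05:35-12:55 minus B → 05:35-06:25, 07:50-12:55.
15:15-18:35: no B overlap → unchanged.
22:00-22:25: no B overlap → unchanged.

05:35-06:25, 07:50-12:55, 15:15-18:35, 22:00-22:25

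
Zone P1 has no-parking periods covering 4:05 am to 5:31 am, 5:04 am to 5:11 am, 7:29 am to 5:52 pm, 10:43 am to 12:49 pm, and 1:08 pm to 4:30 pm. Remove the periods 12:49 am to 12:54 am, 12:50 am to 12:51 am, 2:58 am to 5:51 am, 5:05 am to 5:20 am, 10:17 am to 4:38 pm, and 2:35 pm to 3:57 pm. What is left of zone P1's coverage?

First set merges to 4:05 am-5:31 am, 7:29 am-5:52 pm.
Second set merges to 12:49 am-12:54 am, 2:58 am-5:51 am, 10:17 am-4:38 pm.
4:05 am-5:31 am lies entirely inside B → drops out.
7:29 am-5:52 pm with B removed leaves 7:29 am-10:17 am, 4:38 pm-5:52 pm.

7:29 am-10:17 am, 4:38 pm-5:52 pm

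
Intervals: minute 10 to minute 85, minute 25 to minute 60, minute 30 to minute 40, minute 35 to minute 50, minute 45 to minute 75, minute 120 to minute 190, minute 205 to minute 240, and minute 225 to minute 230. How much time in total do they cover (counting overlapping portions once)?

180 minutes

Merged: minute 10 to minute 85, minute 120 to minute 190, minute 205 to minute 240.
Lengths: 75 minutes + 70 minutes + 35 minutes = 180 minutes.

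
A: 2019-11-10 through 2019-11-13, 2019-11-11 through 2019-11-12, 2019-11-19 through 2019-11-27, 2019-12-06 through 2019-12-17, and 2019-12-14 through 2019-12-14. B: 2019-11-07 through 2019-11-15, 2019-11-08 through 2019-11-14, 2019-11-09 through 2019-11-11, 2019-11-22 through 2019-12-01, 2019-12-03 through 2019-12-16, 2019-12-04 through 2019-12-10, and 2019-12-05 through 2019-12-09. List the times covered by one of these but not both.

First set merges to 2019-11-10 through 2019-11-13, 2019-11-19 through 2019-11-27, 2019-12-06 through 2019-12-17.
Second set merges to 2019-11-07 through 2019-11-15, 2019-11-22 through 2019-12-01, 2019-12-03 through 2019-12-16.
A \ B = 2019-11-19 through 2019-11-21, 2019-12-17 through 2019-12-17.
B \ A = 2019-11-07 through 2019-11-09, 2019-11-14 through 2019-11-15, 2019-11-28 through 2019-12-01, 2019-12-03 through 2019-12-05.
Union of the two gives the symmetric difference.

2019-11-07 through 2019-11-09, 2019-11-14 through 2019-11-15, 2019-11-19 through 2019-11-21, 2019-11-28 through 2019-12-01, 2019-12-03 through 2019-12-05, 2019-12-17 through 2019-12-17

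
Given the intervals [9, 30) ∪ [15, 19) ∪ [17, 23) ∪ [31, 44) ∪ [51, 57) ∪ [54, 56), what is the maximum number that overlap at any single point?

3

Walk the sorted start/end points keeping a running depth.
The depth first hits 3 at 17.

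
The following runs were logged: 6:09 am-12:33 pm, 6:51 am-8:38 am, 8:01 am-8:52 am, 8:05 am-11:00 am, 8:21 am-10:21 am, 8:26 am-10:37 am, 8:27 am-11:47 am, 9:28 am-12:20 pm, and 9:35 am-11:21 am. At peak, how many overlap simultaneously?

7

At 8:27 am, 7 of the intervals are simultaneously active.
No point has more.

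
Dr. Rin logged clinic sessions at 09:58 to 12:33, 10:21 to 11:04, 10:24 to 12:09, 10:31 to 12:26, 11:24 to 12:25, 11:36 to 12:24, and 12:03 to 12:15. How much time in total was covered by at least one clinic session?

2 h 35 min

Merged: 09:58–12:33.
Length: 2 h 35 min.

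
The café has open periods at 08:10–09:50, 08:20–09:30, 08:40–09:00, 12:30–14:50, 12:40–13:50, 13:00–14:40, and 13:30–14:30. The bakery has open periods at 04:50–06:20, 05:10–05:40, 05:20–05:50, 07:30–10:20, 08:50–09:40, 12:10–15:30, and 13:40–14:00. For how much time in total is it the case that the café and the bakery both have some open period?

A, merged: 08:10-09:50, 12:30-14:50.
B, merged: 04:50-06:20, 07:30-10:20, 12:10-15:30.
A ∩ B = 08:10-09:50, 12:30-14:50.
Total: 1 h 40 min + 2 h 20 min = 4 h.

4 h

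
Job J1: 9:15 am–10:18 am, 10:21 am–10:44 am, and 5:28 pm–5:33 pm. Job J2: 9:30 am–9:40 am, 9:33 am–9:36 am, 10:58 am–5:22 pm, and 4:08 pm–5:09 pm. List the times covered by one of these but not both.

9:15 am-9:30 am, 9:40 am-10:18 am, 10:21 am-10:44 am, 10:58 am-5:22 pm, 5:28 pm-5:33 pm

Merge the second list: 9:30 am-9:40 am, 10:58 am-5:22 pm.
A but not B: 9:15 am-9:30 am, 9:40 am-10:18 am, 10:21 am-10:44 am, 5:28 pm-5:33 pm.
B but not A: 10:58 am-5:22 pm.
Combining gives A △ B.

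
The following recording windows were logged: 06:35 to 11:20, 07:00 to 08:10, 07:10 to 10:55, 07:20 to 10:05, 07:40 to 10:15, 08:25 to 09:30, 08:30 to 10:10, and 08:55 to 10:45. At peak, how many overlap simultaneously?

7

Walk the sorted start/end points keeping a running depth.
The depth first hits 7 at 08:55.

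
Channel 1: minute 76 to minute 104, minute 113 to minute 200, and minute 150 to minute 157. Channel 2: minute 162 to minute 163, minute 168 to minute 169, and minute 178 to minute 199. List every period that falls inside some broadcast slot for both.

minute 162 to minute 163, minute 168 to minute 169, minute 178 to minute 199

First set merges to minute 76 to minute 104, minute 113 to minute 200.
minute 76 to minute 104: no overlap with the second set.
minute 113 to minute 200 meets the second set on minute 162 to minute 163, minute 168 to minute 169, minute 178 to minute 199.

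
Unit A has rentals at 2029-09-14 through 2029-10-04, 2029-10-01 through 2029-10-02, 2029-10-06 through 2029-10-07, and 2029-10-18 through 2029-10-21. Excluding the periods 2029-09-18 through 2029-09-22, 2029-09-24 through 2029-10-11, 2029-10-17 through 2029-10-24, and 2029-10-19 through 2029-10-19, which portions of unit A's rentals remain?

2029-09-14 through 2029-09-17, 2029-09-23 through 2029-09-23

First set merges to 2029-09-14 through 2029-10-04, 2029-10-06 through 2029-10-07, 2029-10-18 through 2029-10-21.
Second set merges to 2029-09-18 through 2029-09-22, 2029-09-24 through 2029-10-11, 2029-10-17 through 2029-10-24.
2029-09-14 through 2029-10-04 minus B → 2029-09-14 through 2029-09-17, 2029-09-23 through 2029-09-23.
2029-10-06 through 2029-10-07: fully covered by B → removed.
2029-10-18 through 2029-10-21: fully covered by B → removed.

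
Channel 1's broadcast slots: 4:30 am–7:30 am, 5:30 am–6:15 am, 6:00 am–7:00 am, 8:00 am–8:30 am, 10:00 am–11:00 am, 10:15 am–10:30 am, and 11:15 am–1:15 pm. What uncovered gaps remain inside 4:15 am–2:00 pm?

4:15 am–4:30 am, 7:30 am–8:00 am, 8:30 am–10:00 am, 11:00 am–11:15 am, 1:15 pm–2:00 pm

After merging, the occupied span is 4:30 am–7:30 am, 8:00 am–8:30 am, 10:00 am–11:00 am, 11:15 am–1:15 pm.
Gaps within 4:15 am–2:00 pm: 4:15 am–4:30 am, 7:30 am–8:00 am, 8:30 am–10:00 am, 11:00 am–11:15 am, 1:15 pm–2:00 pm.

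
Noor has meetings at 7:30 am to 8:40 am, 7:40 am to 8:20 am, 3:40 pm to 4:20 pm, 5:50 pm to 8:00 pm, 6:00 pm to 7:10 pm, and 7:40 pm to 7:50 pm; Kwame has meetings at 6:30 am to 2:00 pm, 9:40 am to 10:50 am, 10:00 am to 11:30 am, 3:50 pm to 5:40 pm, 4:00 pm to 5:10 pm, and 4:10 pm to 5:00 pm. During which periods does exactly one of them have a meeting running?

A, merged: 7:30 am-8:40 am, 3:40 pm-4:20 pm, 5:50 pm-8:00 pm.
B, merged: 6:30 am-2:00 pm, 3:50 pm-5:40 pm.
A but not B: 3:40 pm-3:50 pm, 5:50 pm-8:00 pm.
B but not A: 6:30 am-7:30 am, 8:40 am-2:00 pm, 4:20 pm-5:40 pm.
Combining gives A △ B.

6:30 am-7:30 am, 8:40 am-2:00 pm, 3:40 pm-3:50 pm, 4:20 pm-5:40 pm, 5:50 pm-8:00 pm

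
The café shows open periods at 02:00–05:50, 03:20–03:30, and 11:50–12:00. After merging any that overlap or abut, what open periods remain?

03:20–03:30 overlaps/touches 02:00–05:50 → extend to 02:00–05:50.
11:50–12:00 is disjoint → start new block.

02:00–05:50, 11:50–12:00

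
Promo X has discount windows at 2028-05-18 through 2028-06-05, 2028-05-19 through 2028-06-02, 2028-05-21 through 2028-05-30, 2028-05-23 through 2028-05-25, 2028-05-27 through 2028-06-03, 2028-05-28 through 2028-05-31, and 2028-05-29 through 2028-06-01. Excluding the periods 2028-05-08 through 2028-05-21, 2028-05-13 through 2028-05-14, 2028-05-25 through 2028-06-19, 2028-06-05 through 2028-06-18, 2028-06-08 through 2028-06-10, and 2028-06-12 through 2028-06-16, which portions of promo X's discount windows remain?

2028-05-22 through 2028-05-24

A, merged: 2028-05-18 through 2028-06-05.
B, merged: 2028-05-08 through 2028-05-21, 2028-05-25 through 2028-06-19.
2028-05-18 through 2028-06-05 \ B = 2028-05-22 through 2028-05-24.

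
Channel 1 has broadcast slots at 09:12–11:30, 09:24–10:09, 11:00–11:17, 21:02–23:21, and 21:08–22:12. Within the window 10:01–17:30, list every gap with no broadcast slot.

The merged coverage is 09:12–11:30, 21:02–23:21.
Complement within 10:01–17:30: 11:30–17:30.

11:30–17:30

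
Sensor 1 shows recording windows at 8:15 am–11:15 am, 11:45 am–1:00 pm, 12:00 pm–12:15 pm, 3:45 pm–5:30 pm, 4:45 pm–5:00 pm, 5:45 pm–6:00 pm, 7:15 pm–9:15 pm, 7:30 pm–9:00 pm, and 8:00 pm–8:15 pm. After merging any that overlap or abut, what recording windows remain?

11:45 am-1:00 pm is disjoint → start new block.
12:00 pm-12:15 pm overlaps/touches 11:45 am-1:00 pm → extend to 11:45 am-1:00 pm.
3:45 pm-5:30 pm is disjoint → start new block.
4:45 pm-5:00 pm overlaps/touches 3:45 pm-5:30 pm → extend to 3:45 pm-5:30 pm.
5:45 pm-6:00 pm is disjoint → start new block.
7:15 pm-9:15 pm is disjoint → start new block.
7:30 pm-9:00 pm overlaps/touches 7:15 pm-9:15 pm → extend to 7:15 pm-9:15 pm.
8:00 pm-8:15 pm overlaps/touches 7:15 pm-9:15 pm → extend to 7:15 pm-9:15 pm.

8:15 am-11:15 am, 11:45 am-1:00 pm, 3:45 pm-5:30 pm, 5:45 pm-6:00 pm, 7:15 pm-9:15 pm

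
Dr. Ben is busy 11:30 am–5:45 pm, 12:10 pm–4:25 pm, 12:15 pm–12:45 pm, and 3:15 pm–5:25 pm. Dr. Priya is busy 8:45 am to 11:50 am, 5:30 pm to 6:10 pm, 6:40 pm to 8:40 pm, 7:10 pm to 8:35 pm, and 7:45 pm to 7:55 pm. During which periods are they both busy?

A, merged: 11:30 am–5:45 pm.
B, merged: 8:45 am–11:50 am, 5:30 pm–6:10 pm, 6:40 pm–8:40 pm.
11:30 am–5:45 pm overlaps B on 11:30 am–11:50 am, 5:30 pm–5:45 pm.

11:30 am–11:50 am, 5:30 pm–5:45 pm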